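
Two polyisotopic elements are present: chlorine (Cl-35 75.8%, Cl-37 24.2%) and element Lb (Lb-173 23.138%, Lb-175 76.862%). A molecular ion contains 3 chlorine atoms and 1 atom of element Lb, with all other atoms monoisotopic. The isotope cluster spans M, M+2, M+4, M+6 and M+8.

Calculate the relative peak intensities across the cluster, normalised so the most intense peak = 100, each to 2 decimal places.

Chlorine pattern (n=3): 0.43551951 : 0.41713346 : 0.13317454 : 0.01417249
Element Lb pattern (n=1): 0.23138 : 0.76862
Convolve the two distributions (both contribute in 2-u steps):
  M: 0.43551951×0.23138 = 0.100771
  M+2: 0.43551951×0.76862 + 0.41713346×0.23138 = 0.431265
  M+4: 0.41713346×0.76862 + 0.13317454×0.23138 = 0.351431
  M+6: 0.13317454×0.76862 + 0.01417249×0.23138 = 0.105640
  M+8: 0.01417249×0.76862 = 0.010893
Scale to base peak (0.431265) = 100: 23.37 : 100.00 : 81.49 : 24.50 : 2.53

23.37 : 100.00 : 81.49 : 24.50 : 2.53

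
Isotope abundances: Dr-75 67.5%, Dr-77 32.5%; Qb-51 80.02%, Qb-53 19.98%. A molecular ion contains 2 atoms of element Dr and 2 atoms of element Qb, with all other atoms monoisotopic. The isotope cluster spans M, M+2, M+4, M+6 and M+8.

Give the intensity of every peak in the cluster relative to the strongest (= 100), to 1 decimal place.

68.4 : 100.0 : 53.0 : 12.0 : 1.0

Element Dr pattern (n=2): 0.455625 : 0.43875 : 0.105625
Element Qb pattern (n=2): 0.64032004 : 0.31975992 : 0.03992004
Convolve the two distributions (both contribute in 2-u steps):
  M: 0.455625×0.64032004 = 0.291746
  M+2: 0.455625×0.31975992 + 0.43875×0.64032004 = 0.426631
  M+4: 0.455625×0.03992004 + 0.43875×0.31975992 + 0.105625×0.64032004 = 0.226117
  M+6: 0.43875×0.03992004 + 0.105625×0.31975992 = 0.051290
  M+8: 0.105625×0.03992004 = 0.004217
Scale to base peak (0.426631) = 100: 68.4 : 100.0 : 53.0 : 12.0 : 1.0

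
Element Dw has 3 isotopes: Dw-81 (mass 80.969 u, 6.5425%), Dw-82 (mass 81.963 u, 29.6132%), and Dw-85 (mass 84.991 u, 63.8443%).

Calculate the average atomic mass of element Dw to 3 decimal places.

The abundance-weighted mean is 0.065425 × 80.969 + 0.296132 × 81.963 + 0.638443 × 84.991
= 5.2974 + 24.2719 + 54.2619 = 83.8312 u

83.831 u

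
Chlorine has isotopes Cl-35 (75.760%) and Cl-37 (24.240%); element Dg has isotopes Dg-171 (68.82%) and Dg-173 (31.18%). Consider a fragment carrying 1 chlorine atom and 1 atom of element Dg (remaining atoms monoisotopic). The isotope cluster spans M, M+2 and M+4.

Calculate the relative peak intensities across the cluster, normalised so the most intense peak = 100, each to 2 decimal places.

100.00 : 77.30 : 14.50

Chlorine pattern (n=1): 0.7576 : 0.2424
Element Dg pattern (n=1): 0.6882 : 0.3118
Convolve the two distributions (both contribute in 2-u steps):
  M: 0.7576×0.6882 = 0.521380
  M+2: 0.7576×0.3118 + 0.2424×0.6882 = 0.403039
  M+4: 0.2424×0.3118 = 0.075580
Scale to base peak (0.521380) = 100: 100.00 : 77.30 : 14.50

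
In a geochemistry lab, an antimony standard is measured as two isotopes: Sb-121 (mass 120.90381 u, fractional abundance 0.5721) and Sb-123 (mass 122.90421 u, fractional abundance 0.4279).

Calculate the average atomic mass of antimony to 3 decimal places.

121.760 u

Ar = Σ fᵢ·mᵢ = 0.5721 × 120.90381 + 0.4279 × 122.90421
= 69.169070 + 52.590711 = 121.759781 u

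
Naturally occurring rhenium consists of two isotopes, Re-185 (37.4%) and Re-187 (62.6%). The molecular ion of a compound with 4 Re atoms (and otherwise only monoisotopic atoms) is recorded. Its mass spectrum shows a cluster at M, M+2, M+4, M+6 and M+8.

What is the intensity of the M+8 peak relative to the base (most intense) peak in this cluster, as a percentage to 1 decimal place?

Binomial terms of (0.374 + 0.626)^4: M 0.0196, M+2 0.1310, M+4 0.3289, M+6 0.3670, M+8 0.1536 → M+6 is the base peak.
P(M+6) = C(4,3) × 0.374^1 × 0.626^3 = 4 × 0.3740 × 0.24531438 = 0.366990 (base)
P(M+8) = C(4,4) × 0.374^0 × 0.626^4 = 1 × 1.0000 × 0.1535668 = 0.153567
Relative intensity = 0.153567 / 0.366990 × 100 = 41.8

41.8%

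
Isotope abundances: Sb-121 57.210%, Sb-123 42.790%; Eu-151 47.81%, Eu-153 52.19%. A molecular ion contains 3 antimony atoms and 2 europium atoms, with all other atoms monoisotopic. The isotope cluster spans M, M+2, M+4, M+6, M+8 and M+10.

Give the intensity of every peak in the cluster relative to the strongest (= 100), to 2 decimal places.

12.87 : 56.99 : 100.00 : 86.97 : 37.50 : 6.42

Antimony pattern (n=3): 0.18724742 : 0.42015297 : 0.3142518 : 0.07834781
Europium pattern (n=2): 0.22857961 : 0.49904078 : 0.27237961
Convolve the two distributions (both contribute in 2-u steps):
  M: 0.18724742×0.22857961 = 0.042801
  M+2: 0.18724742×0.49904078 + 0.42015297×0.22857961 = 0.189483
  M+4: 0.18724742×0.27237961 + 0.42015297×0.49904078 + 0.3142518×0.22857961 = 0.332507
  M+6: 0.42015297×0.27237961 + 0.3142518×0.49904078 + 0.07834781×0.22857961 = 0.289174
  M+8: 0.3142518×0.27237961 + 0.07834781×0.49904078 = 0.124695
  M+10: 0.07834781×0.27237961 = 0.021340
Scale to base peak (0.332507) = 100: 12.87 : 56.99 : 100.00 : 86.97 : 37.50 : 6.42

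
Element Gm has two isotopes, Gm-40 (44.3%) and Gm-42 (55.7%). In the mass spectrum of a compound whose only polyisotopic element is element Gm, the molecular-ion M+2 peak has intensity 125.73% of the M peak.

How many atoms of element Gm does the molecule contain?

With n Gm atoms, P(M+2)/P(M) = C(n,1)·p^(n−1)q / p^n = n·q/p = n · 0.557/0.443.
n = 1.2573 × 0.443/0.557 = 1.00 ≈ 1

1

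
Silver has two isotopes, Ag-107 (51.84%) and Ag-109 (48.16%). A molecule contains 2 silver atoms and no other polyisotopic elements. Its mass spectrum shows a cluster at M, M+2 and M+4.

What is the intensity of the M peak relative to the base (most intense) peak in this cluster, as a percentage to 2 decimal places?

53.82%

(0.5184 + 0.4816)^2 gives M 0.2687, M+2 0.4993, M+4 0.2319; the largest is M+2.
P(M+2) = C(2,1) × 0.5184^1 × 0.4816^1 = 2 × 0.5184 × 0.4816 = 0.499323 (base)
P(M) = C(2,0) × 0.5184^2 × 0.4816^0 = 1 × 0.26873856 × 1.0000 = 0.268739
Relative intensity = 0.268739 / 0.499323 × 100 = 53.82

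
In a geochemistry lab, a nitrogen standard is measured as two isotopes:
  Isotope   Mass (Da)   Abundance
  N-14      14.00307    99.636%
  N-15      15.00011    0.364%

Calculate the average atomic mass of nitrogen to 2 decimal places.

Weight each isotope mass by its fractional abundance: 0.99636 × 14.00307 + 0.00364 × 15.00011
= 13.952099 + 0.054600 = 14.006699 Da

14.01 Da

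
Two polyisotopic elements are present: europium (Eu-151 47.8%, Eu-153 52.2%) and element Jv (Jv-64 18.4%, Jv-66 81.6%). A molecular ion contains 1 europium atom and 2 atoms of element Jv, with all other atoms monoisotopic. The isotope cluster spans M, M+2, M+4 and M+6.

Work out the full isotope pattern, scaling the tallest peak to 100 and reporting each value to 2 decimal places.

3.41 : 33.94 : 100.00 : 73.17

Europium pattern (n=1): 0.4780 : 0.5220
Element Jv pattern (n=2): 0.033856 : 0.300288 : 0.665856
Convolve the two distributions (both contribute in 2-u steps):
  M: 0.4780×0.033856 = 0.016183
  M+2: 0.4780×0.300288 + 0.5220×0.033856 = 0.161210
  M+4: 0.4780×0.665856 + 0.5220×0.300288 = 0.475030
  M+6: 0.5220×0.665856 = 0.347577
Scale to base peak (0.475030) = 100: 3.41 : 33.94 : 100.00 : 73.17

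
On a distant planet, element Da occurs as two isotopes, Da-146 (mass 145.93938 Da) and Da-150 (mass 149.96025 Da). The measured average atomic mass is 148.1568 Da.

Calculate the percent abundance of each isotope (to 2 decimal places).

Da-146: 44.85%, Da-150: 55.15%

With x = fraction of Da-146 (so Da-150 is 1 − x):
145.93938·x + 149.96025·(1 − x) = 148.1568
(145.93938 − 149.96025)·x = 148.1568 − 149.96025
x = -1.80345 / -4.02087 = 0.44852 → 44.85% Da-146, 55.15% Da-150.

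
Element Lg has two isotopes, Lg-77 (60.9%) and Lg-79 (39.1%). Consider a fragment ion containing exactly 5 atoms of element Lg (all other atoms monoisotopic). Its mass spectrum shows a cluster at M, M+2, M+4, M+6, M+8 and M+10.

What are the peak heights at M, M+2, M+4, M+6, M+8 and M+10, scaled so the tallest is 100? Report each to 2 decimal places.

24.26 : 77.88 : 100.00 : 64.20 : 20.61 : 2.65

The 5 Lg atoms are independent, so intensities follow the terms of (0.609 + 0.391)^5.
P(M) = 0.609^5 = 0.083770
P(M+2) = 5 × 0.609^4 × 0.391^1 = 0.268916
P(M+4) = 10 × 0.609^3 × 0.391^2 = 0.345307
P(M+6) = 10 × 0.609^2 × 0.391^3 = 0.221700
P(M+8) = 5 × 0.609^1 × 0.391^4 = 0.071170
P(M+10) = 0.391^5 = 0.009139
The M+4 peak is largest (0.345307); scaling to 100 gives 24.26 : 77.88 : 100.00 : 64.20 : 20.61 : 2.65.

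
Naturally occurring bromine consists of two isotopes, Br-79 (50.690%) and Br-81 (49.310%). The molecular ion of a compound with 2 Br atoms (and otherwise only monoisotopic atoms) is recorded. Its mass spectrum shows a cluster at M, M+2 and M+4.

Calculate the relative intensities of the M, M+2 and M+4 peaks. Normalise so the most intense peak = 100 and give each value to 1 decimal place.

51.4 : 100.0 : 48.6

Each Br atom is independently Br-79 (p = 0.50690) or Br-81 (q = 0.49310); the cluster is the binomial expansion (p + q)^2.
P(M) = 0.50690^2 = 0.256948
P(M+2) = 2 × 0.50690^1 × 0.49310^1 = 0.499905
P(M+4) = 0.49310^2 = 0.243148
The M+2 peak is largest (0.499905); scaling to 100 gives 51.4 : 100.0 : 48.6.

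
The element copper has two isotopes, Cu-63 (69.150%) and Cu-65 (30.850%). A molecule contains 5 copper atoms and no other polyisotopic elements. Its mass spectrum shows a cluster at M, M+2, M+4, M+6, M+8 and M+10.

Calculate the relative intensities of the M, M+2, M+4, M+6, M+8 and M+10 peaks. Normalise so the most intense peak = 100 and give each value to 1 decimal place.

Each Cu atom is independently Cu-63 (p = 0.69150) or Cu-65 (q = 0.30850); the cluster is the binomial expansion (p + q)^5.
P(M) = 0.69150^5 = 0.158111
P(M+2) = 5 × 0.69150^4 × 0.30850^1 = 0.352691
P(M+4) = 10 × 0.69150^3 × 0.30850^2 = 0.314693
P(M+6) = 10 × 0.69150^2 × 0.30850^3 = 0.140394
P(M+8) = 5 × 0.69150^1 × 0.30850^4 = 0.031317
P(M+10) = 0.30850^5 = 0.002794
The M+2 peak is largest (0.352691); scaling to 100 gives 44.8 : 100.0 : 89.2 : 39.8 : 8.9 : 0.8.

44.8 : 100.0 : 89.2 : 39.8 : 8.9 : 0.8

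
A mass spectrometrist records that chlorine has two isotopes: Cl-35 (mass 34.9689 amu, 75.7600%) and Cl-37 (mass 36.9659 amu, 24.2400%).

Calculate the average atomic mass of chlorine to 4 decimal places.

The abundance-weighted mean is 0.757600 × 34.9689 + 0.242400 × 36.9659
= 26.49244 + 8.96053 = 35.45297 amu

35.4530 amu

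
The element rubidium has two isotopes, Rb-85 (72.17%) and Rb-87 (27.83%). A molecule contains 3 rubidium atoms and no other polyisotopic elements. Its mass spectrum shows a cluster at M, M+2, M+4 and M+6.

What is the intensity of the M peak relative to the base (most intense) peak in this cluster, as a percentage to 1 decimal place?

Term probabilities: M 0.3759, M+2 0.4349, M+4 0.1677, M+6 0.0216. Base peak = M+2.
P(M+2) = C(3,1) × 0.7217^2 × 0.2783^1 = 3 × 0.52085089 × 0.2783 = 0.434858 (base)
P(M) = C(3,0) × 0.7217^3 × 0.2783^0 = 1 × 0.37589809 × 1.0000 = 0.375898
Relative intensity = 0.375898 / 0.434858 × 100 = 86.4

86.4%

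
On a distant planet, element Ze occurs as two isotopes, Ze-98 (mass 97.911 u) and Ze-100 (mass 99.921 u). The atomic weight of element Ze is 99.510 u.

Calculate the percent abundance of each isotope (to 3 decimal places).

With x = fraction of Ze-98 (so Ze-100 is 1 − x):
97.911·x + 99.921·(1 − x) = 99.510
(97.911 − 99.921)·x = 99.510 − 99.921
x = -0.411 / -2.010 = 0.20448 → 20.448% Ze-98, 79.552% Ze-100.

Ze-98: 20.448%, Ze-100: 79.552%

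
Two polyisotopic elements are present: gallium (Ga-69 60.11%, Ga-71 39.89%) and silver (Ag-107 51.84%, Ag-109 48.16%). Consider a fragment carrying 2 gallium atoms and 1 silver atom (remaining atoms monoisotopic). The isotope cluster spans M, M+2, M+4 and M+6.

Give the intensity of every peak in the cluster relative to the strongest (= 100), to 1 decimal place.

Gallium pattern (n=2): 0.36132121 : 0.47955758 : 0.15912121
Silver pattern (n=1): 0.5184 : 0.4816
Convolve the two distributions (both contribute in 2-u steps):
  M: 0.36132121×0.5184 = 0.187309
  M+2: 0.36132121×0.4816 + 0.47955758×0.5184 = 0.422615
  M+4: 0.47955758×0.4816 + 0.15912121×0.5184 = 0.313443
  M+6: 0.15912121×0.4816 = 0.076633
Scale to base peak (0.422615) = 100: 44.3 : 100.0 : 74.2 : 18.1

44.3 : 100.0 : 74.2 : 18.1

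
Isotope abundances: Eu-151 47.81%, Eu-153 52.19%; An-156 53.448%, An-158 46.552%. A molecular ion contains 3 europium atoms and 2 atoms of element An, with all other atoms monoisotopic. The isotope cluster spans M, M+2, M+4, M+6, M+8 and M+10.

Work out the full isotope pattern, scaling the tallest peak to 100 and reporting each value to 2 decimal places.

Europium pattern (n=3): 0.10928391 : 0.3578871 : 0.39067407 : 0.14215492
Element An pattern (n=2): 0.28566887 : 0.49762226 : 0.21670887
Convolve the two distributions (both contribute in 2-u steps):
  M: 0.10928391×0.28566887 = 0.031219
  M+2: 0.10928391×0.49762226 + 0.3578871×0.28566887 = 0.156619
  M+4: 0.10928391×0.21670887 + 0.3578871×0.49762226 + 0.39067407×0.28566887 = 0.313379
  M+6: 0.3578871×0.21670887 + 0.39067407×0.49762226 + 0.14215492×0.28566887 = 0.312575
  M+8: 0.39067407×0.21670887 + 0.14215492×0.49762226 = 0.155402
  M+10: 0.14215492×0.21670887 = 0.030806
Scale to base peak (0.313379) = 100: 9.96 : 49.98 : 100.00 : 99.74 : 49.59 : 9.83

9.96 : 49.98 : 100.00 : 99.74 : 49.59 : 9.83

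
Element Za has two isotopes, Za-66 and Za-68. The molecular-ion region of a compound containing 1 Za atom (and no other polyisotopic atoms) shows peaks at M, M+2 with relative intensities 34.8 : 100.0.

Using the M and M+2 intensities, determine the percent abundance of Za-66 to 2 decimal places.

If p is the fraction of Za that is Za-66, then I(M+2)/I(M) = [C(1,1)·p^0·(1−p)] / p^1 = 1·(1−p)/p = 100.0/34.8 = 2.8736
(1−p)/p = 2.8736/1 = 2.8736  ⇒  p = 1/(1 + 2.8736) = 0.2582
Za-66: 25.82%, Za-68: 74.18%.

25.82%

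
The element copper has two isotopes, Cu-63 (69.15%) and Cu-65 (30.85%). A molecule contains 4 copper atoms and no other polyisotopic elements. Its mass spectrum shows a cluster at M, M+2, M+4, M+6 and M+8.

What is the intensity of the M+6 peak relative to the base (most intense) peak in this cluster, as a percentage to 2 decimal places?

19.90%

Term probabilities: M 0.2286, M+2 0.4080, M+4 0.2731, M+6 0.0812, M+8 0.0091. Base peak = M+2.
P(M+2) = C(4,1) × 0.6915^3 × 0.3085^1 = 4 × 0.33065611 × 0.3085 = 0.408030 (base)
P(M+6) = C(4,3) × 0.6915^1 × 0.3085^3 = 4 × 0.6915 × 0.02936064 = 0.081212
Relative intensity = 0.081212 / 0.408030 × 100 = 19.90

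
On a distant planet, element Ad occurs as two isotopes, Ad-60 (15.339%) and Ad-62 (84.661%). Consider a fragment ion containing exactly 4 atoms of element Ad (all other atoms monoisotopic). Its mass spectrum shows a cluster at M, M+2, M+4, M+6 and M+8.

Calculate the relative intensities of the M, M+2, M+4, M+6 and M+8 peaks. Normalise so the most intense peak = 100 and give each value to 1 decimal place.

The 4 Ad atoms are independent, so intensities follow the terms of (0.15339 + 0.84661)^4.
P(M) = 0.15339^4 = 0.000554
P(M+2) = 4 × 0.15339^3 × 0.84661^1 = 0.012222
P(M+4) = 6 × 0.15339^2 × 0.84661^2 = 0.101184
P(M+6) = 4 × 0.15339^1 × 0.84661^3 = 0.372312
P(M+8) = 0.84661^4 = 0.513728
The M+8 peak is largest (0.513728); scaling to 100 gives 0.1 : 2.4 : 19.7 : 72.5 : 100.0.

0.1 : 2.4 : 19.7 : 72.5 : 100.0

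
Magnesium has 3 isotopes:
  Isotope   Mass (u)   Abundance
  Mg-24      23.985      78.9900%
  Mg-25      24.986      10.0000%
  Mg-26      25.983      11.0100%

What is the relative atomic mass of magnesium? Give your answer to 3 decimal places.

Average mass = Σ (abundance × isotope mass) = 0.789900 × 23.985 + 0.100000 × 24.986 + 0.110100 × 25.983
= 18.9458 + 2.4986 + 2.8607 = 24.3051 u

24.305 u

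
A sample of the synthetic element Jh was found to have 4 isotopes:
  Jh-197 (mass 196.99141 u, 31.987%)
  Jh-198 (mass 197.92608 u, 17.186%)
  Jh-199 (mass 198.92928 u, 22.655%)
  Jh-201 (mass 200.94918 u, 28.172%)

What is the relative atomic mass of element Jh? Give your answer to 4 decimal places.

198.7060 u

Weight each isotope mass by its fractional abundance: 0.31987 × 196.99141 + 0.17186 × 197.92608 + 0.22655 × 198.92928 + 0.28172 × 200.94918
= 63.011642 + 34.015576 + 45.067428 + 56.611403 = 198.706049 u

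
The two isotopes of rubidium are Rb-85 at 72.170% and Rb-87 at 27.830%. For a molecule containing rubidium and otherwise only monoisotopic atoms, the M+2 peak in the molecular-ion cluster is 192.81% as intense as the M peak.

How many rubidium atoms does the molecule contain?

For n independent Rb atoms, I(M+2)/I(M) = n · (abundance Rb-87) / (abundance Rb-85) = n · 0.27830/0.72170.
n = 1.9281 × 0.72170/0.27830 = 5.00 ≈ 5

5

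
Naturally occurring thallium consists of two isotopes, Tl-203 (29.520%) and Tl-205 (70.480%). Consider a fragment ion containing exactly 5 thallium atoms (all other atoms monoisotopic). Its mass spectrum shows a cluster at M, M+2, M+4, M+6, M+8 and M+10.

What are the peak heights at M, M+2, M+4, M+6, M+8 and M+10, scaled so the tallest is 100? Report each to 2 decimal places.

0.62 : 7.35 : 35.09 : 83.77 : 100.00 : 47.75

The 5 Tl atoms are independent, so intensities follow the terms of (0.29520 + 0.70480)^5.
P(M) = 0.29520^5 = 0.002242
P(M+2) = 5 × 0.29520^4 × 0.70480^1 = 0.026761
P(M+4) = 10 × 0.29520^3 × 0.70480^2 = 0.127785
P(M+6) = 10 × 0.29520^2 × 0.70480^3 = 0.305092
P(M+8) = 5 × 0.29520^1 × 0.70480^4 = 0.364208
P(M+10) = 0.70480^5 = 0.173912
The M+8 peak is largest (0.364208); scaling to 100 gives 0.62 : 7.35 : 35.09 : 83.77 : 100.00 : 47.75.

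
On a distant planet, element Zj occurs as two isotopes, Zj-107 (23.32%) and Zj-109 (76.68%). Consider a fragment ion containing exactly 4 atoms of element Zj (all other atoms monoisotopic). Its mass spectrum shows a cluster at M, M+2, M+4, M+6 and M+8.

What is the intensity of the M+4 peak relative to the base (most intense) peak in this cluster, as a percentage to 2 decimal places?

45.62%

Binomial terms of (0.2332 + 0.7668)^4: M 0.0030, M+2 0.0389, M+4 0.1919, M+6 0.4206, M+8 0.3457 → M+6 is the base peak.
P(M+6) = C(4,3) × 0.2332^1 × 0.7668^3 = 4 × 0.2332 × 0.45086478 = 0.420567 (base)
P(M+4) = C(4,2) × 0.2332^2 × 0.7668^2 = 6 × 0.05438224 × 0.58798224 = 0.191855
Relative intensity = 0.191855 / 0.420567 × 100 = 45.62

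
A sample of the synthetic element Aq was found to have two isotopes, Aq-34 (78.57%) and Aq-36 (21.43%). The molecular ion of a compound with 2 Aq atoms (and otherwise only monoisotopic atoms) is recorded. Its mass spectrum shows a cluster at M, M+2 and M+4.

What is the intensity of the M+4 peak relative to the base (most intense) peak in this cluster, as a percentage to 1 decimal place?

Binomial terms of (0.7857 + 0.2143)^2: M 0.6173, M+2 0.3368, M+4 0.0459 → M is the base peak.
P(M) = C(2,0) × 0.7857^2 × 0.2143^0 = 1 × 0.61732449 × 1.0000 = 0.617324 (base)
P(M+4) = C(2,2) × 0.7857^0 × 0.2143^2 = 1 × 1.0000 × 0.04592449 = 0.045924
Relative intensity = 0.045924 / 0.617324 × 100 = 7.4

7.4%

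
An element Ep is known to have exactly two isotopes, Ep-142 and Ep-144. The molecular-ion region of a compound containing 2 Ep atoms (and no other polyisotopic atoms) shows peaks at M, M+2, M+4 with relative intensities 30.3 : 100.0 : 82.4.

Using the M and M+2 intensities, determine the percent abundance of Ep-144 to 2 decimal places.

62.27%

Write p for the Ep-142 fraction. I(M+2)/I(M) = [C(2,1)·p^1·(1−p)] / p^2 = 2·(1−p)/p = 100.0/30.3 = 3.3003
(1−p)/p = 3.3003/2 = 1.6502  ⇒  p = 1/(1 + 1.6502) = 0.3773
Ep-142: 37.73%, Ep-144: 62.27%.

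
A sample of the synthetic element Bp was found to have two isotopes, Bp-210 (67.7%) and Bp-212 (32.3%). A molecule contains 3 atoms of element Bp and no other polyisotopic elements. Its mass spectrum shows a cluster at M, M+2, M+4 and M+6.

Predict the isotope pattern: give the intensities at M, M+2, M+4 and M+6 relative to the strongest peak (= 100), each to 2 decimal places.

69.87 : 100.00 : 47.71 : 7.59

Expanding (0.677 + 0.323)^3:
P(M) = 0.677^3 = 0.310289
P(M+2) = 3 × 0.677^2 × 0.323^1 = 0.444121
P(M+4) = 3 × 0.677^1 × 0.323^2 = 0.211892
P(M+6) = 0.323^3 = 0.033698
The M+2 peak is largest (0.444121); scaling to 100 gives 69.87 : 100.00 : 47.71 : 7.59.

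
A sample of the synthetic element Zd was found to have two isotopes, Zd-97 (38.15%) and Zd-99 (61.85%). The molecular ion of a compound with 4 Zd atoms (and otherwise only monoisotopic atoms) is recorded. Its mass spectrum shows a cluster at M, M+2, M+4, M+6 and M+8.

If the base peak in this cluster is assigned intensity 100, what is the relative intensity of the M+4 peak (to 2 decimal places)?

92.52

(0.3815 + 0.6185)^4 gives M 0.0212, M+2 0.1374, M+4 0.3341, M+6 0.3611, M+8 0.1463; the largest is M+6.
P(M+6) = C(4,3) × 0.3815^1 × 0.6185^3 = 4 × 0.3815 × 0.23660238 = 0.361055 (base)
P(M+4) = C(4,2) × 0.3815^2 × 0.6185^2 = 6 × 0.14554225 × 0.38254225 = 0.334056
Relative intensity = 0.334056 / 0.361055 × 100 = 92.52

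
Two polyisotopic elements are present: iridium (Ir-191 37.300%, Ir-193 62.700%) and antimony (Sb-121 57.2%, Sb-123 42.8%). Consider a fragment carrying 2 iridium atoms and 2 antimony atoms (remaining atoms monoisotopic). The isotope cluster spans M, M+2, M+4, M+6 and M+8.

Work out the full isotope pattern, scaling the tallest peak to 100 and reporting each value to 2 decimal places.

11.88 : 57.72 : 100.00 : 72.60 : 18.80

Iridium pattern (n=2): 0.139129 : 0.467742 : 0.393129
Antimony pattern (n=2): 0.327184 : 0.489632 : 0.183184
Convolve the two distributions (both contribute in 2-u steps):
  M: 0.139129×0.327184 = 0.045521
  M+2: 0.139129×0.489632 + 0.467742×0.327184 = 0.221160
  M+4: 0.139129×0.183184 + 0.467742×0.489632 + 0.393129×0.327184 = 0.383133
  M+6: 0.467742×0.183184 + 0.393129×0.489632 = 0.278171
  M+8: 0.393129×0.183184 = 0.072015
Scale to base peak (0.383133) = 100: 11.88 : 57.72 : 100.00 : 72.60 : 18.80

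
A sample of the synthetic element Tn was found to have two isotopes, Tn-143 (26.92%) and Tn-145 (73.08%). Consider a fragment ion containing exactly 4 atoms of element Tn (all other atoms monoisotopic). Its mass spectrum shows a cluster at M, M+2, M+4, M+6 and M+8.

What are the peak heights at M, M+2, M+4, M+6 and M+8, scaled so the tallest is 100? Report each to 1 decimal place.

Each Tn atom is independently Tn-143 (p = 0.2692) or Tn-145 (q = 0.7308); the cluster is the binomial expansion (p + q)^4.
P(M) = 0.2692^4 = 0.005252
P(M+2) = 4 × 0.2692^3 × 0.7308^1 = 0.057027
P(M+4) = 6 × 0.2692^2 × 0.7308^2 = 0.232219
P(M+6) = 4 × 0.2692^1 × 0.7308^3 = 0.420272
P(M+8) = 0.7308^4 = 0.285229
The M+6 peak is largest (0.420272); scaling to 100 gives 1.2 : 13.6 : 55.3 : 100.0 : 67.9.

1.2 : 13.6 : 55.3 : 100.0 : 67.9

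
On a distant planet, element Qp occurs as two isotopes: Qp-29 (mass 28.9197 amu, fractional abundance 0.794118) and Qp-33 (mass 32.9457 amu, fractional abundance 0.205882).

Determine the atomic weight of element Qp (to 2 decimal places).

29.75 amu

Ar = Σ fᵢ·mᵢ = 0.794118 × 28.9197 + 0.205882 × 32.9457
= 22.96565 + 6.78293 = 29.74858 amu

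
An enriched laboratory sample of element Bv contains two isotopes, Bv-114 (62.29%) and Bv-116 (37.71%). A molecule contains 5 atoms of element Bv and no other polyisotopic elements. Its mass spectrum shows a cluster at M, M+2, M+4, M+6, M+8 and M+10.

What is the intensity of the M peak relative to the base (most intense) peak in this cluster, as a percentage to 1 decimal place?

(0.6229 + 0.3771)^5 gives M 0.0938, M+2 0.2839, M+4 0.3437, M+6 0.2081, M+8 0.0630, M+10 0.0076; the largest is M+4.
P(M+4) = C(5,2) × 0.6229^3 × 0.3771^2 = 10 × 0.24168795 × 0.14220441 = 0.343691 (base)
P(M) = C(5,0) × 0.6229^5 × 0.3771^0 = 1 × 0.09377599 × 1.0000 = 0.093776
Relative intensity = 0.093776 / 0.343691 × 100 = 27.3

27.3%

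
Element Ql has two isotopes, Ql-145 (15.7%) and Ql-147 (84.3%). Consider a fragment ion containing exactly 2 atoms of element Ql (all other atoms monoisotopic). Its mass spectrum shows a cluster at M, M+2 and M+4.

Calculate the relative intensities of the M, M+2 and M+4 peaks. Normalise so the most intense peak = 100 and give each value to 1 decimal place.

3.5 : 37.2 : 100.0

The 2 Ql atoms are independent, so intensities follow the terms of (0.157 + 0.843)^2.
P(M) = 0.157^2 = 0.024649
P(M+2) = 2 × 0.157^1 × 0.843^1 = 0.264702
P(M+4) = 0.843^2 = 0.710649
The M+4 peak is largest (0.710649); scaling to 100 gives 3.5 : 37.2 : 100.0.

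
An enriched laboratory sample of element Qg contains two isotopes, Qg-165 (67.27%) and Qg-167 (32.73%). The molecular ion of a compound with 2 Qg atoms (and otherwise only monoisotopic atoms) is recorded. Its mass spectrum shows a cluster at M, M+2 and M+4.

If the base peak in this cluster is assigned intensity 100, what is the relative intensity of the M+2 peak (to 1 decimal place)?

Term probabilities: M 0.4525, M+2 0.4403, M+4 0.1071. Base peak = M.
P(M) = C(2,0) × 0.6727^2 × 0.3273^0 = 1 × 0.45252529 × 1.0000 = 0.452525 (base)
P(M+2) = C(2,1) × 0.6727^1 × 0.3273^1 = 2 × 0.6727 × 0.3273 = 0.440349
Relative intensity = 0.440349 / 0.452525 × 100 = 97.3

97.3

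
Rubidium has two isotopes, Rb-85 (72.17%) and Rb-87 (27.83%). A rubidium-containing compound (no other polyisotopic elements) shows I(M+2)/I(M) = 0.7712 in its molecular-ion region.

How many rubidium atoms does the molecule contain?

For n independent Rb atoms, I(M+2)/I(M) = n · (abundance Rb-87) / (abundance Rb-85) = n · 0.2783/0.7217.
n = 0.7712 × 0.7217/0.2783 = 2.00 ≈ 2

2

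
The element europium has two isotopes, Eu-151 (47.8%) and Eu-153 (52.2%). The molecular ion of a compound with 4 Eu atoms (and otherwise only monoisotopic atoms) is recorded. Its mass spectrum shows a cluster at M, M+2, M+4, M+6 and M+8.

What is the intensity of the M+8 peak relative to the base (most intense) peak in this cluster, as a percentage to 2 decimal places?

Term probabilities: M 0.0522, M+2 0.2280, M+4 0.3735, M+6 0.2720, M+8 0.0742. Base peak = M+4.
P(M+4) = C(4,2) × 0.478^2 × 0.522^2 = 6 × 0.228484 × 0.272484 = 0.373549 (base)
P(M+8) = C(4,4) × 0.478^0 × 0.522^4 = 1 × 1.0000 × 0.07424753 = 0.074248
Relative intensity = 0.074248 / 0.373549 × 100 = 19.88

19.88%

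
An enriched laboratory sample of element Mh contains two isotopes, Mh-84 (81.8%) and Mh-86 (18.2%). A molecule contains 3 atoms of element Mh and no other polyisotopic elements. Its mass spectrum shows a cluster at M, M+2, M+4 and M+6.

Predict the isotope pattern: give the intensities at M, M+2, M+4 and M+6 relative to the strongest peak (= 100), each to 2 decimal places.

The 3 Mh atoms are independent, so intensities follow the terms of (0.818 + 0.182)^3.
P(M) = 0.818^3 = 0.547343
P(M+2) = 3 × 0.818^2 × 0.182^1 = 0.365342
P(M+4) = 3 × 0.818^1 × 0.182^2 = 0.081286
P(M+6) = 0.182^3 = 0.006029
The M peak is largest (0.547343); scaling to 100 gives 100.00 : 66.75 : 14.85 : 1.10.

100.00 : 66.75 : 14.85 : 1.10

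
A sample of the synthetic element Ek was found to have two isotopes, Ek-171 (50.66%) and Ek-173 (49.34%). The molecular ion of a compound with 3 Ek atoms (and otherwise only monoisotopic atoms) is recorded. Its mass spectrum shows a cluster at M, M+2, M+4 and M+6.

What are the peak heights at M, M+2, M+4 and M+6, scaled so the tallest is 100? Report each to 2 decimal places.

34.23 : 100.00 : 97.39 : 31.62

Expanding (0.5066 + 0.4934)^3:
P(M) = 0.5066^3 = 0.130016
P(M+2) = 3 × 0.5066^2 × 0.4934^1 = 0.379884
P(M+4) = 3 × 0.5066^1 × 0.4934^2 = 0.369986
P(M+6) = 0.4934^3 = 0.120115
The M+2 peak is largest (0.379884); scaling to 100 gives 34.23 : 100.00 : 97.39 : 31.62.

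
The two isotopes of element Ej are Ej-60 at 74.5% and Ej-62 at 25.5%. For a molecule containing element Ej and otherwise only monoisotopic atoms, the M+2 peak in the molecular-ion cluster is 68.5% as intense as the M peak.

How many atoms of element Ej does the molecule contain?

2

With n Ej atoms, P(M+2)/P(M) = C(n,1)·p^(n−1)q / p^n = n·q/p = n · 0.255/0.745.
n = 0.685 × 0.745/0.255 = 2.00 ≈ 2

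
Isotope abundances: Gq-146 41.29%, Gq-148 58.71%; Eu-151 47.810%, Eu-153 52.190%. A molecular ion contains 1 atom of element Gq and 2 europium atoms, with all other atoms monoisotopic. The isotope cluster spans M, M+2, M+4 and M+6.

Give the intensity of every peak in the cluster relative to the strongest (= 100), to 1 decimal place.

23.3 : 83.9 : 100.0 : 39.4

Element Gq pattern (n=1): 0.4129 : 0.5871
Europium pattern (n=2): 0.22857961 : 0.49904078 : 0.27237961
Convolve the two distributions (both contribute in 2-u steps):
  M: 0.4129×0.22857961 = 0.094381
  M+2: 0.4129×0.49904078 + 0.5871×0.22857961 = 0.340253
  M+4: 0.4129×0.27237961 + 0.5871×0.49904078 = 0.405452
  M+6: 0.5871×0.27237961 = 0.159914
Scale to base peak (0.405452) = 100: 23.3 : 83.9 : 100.0 : 39.4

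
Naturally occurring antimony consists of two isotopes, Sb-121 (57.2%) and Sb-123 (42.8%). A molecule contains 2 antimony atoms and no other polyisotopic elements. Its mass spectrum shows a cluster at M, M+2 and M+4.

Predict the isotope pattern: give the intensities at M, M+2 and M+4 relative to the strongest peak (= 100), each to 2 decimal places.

66.82 : 100.00 : 37.41

The 2 Sb atoms are independent, so intensities follow the terms of (0.572 + 0.428)^2.
P(M) = 0.572^2 = 0.327184
P(M+2) = 2 × 0.572^1 × 0.428^1 = 0.489632
P(M+4) = 0.428^2 = 0.183184
The M+2 peak is largest (0.489632); scaling to 100 gives 66.82 : 100.00 : 37.41.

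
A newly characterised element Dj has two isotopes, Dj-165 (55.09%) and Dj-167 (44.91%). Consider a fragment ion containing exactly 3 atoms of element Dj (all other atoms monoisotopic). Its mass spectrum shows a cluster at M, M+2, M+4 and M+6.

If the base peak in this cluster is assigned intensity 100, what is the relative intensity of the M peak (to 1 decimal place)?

Binomial terms of (0.5509 + 0.4491)^3: M 0.1672, M+2 0.4089, M+4 0.3333, M+6 0.0906 → M+2 is the base peak.
P(M+2) = C(3,1) × 0.5509^2 × 0.4491^1 = 3 × 0.30349081 × 0.4491 = 0.408893 (base)
P(M) = C(3,0) × 0.5509^3 × 0.4491^0 = 1 × 0.16719309 × 1.0000 = 0.167193
Relative intensity = 0.167193 / 0.408893 × 100 = 40.9

40.9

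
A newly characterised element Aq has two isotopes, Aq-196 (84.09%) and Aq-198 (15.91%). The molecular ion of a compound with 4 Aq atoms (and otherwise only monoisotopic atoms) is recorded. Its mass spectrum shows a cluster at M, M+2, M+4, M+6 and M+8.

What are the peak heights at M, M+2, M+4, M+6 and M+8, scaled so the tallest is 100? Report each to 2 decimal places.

Each Aq atom is independently Aq-196 (p = 0.8409) or Aq-198 (q = 0.1591); the cluster is the binomial expansion (p + q)^4.
P(M) = 0.8409^4 = 0.500009
P(M+2) = 4 × 0.8409^3 × 0.1591^1 = 0.378411
P(M+4) = 6 × 0.8409^2 × 0.1591^2 = 0.107394
P(M+6) = 4 × 0.8409^1 × 0.1591^3 = 0.013546
P(M+8) = 0.1591^4 = 0.000641
The M peak is largest (0.500009); scaling to 100 gives 100.00 : 75.68 : 21.48 : 2.71 : 0.13.

100.00 : 75.68 : 21.48 : 2.71 : 0.13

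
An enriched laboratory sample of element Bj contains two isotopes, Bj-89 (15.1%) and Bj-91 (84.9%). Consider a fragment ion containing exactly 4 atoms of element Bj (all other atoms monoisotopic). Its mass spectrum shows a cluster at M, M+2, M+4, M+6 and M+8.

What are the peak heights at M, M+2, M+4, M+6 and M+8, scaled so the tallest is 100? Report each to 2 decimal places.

The 4 Bj atoms are independent, so intensities follow the terms of (0.151 + 0.849)^4.
P(M) = 0.151^4 = 0.000520
P(M+2) = 4 × 0.151^3 × 0.849^1 = 0.011692
P(M+4) = 6 × 0.151^2 × 0.849^2 = 0.098610
P(M+6) = 4 × 0.151^1 × 0.849^3 = 0.369624
P(M+8) = 0.849^4 = 0.519554
The M+8 peak is largest (0.519554); scaling to 100 gives 0.10 : 2.25 : 18.98 : 71.14 : 100.00.

0.10 : 2.25 : 18.98 : 71.14 : 100.00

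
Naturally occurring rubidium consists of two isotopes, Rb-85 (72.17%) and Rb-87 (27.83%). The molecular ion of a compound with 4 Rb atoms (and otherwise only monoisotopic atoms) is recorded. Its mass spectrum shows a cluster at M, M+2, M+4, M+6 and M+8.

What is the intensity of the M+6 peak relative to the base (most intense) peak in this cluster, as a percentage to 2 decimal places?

(0.7217 + 0.2783)^4 gives M 0.2713, M+2 0.4184, M+4 0.2420, M+6 0.0622, M+8 0.0060; the largest is M+2.
P(M+2) = C(4,1) × 0.7217^3 × 0.2783^1 = 4 × 0.37589809 × 0.2783 = 0.418450 (base)
P(M+6) = C(4,3) × 0.7217^1 × 0.2783^3 = 4 × 0.7217 × 0.02155458 = 0.062224
Relative intensity = 0.062224 / 0.418450 × 100 = 14.87

14.87%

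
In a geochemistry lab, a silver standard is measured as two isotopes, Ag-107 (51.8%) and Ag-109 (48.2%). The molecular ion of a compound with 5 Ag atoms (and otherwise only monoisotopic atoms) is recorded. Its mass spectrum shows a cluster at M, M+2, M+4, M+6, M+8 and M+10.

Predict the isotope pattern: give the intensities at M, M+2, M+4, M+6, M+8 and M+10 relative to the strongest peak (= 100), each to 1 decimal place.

The 5 Ag atoms are independent, so intensities follow the terms of (0.518 + 0.482)^5.
P(M) = 0.518^5 = 0.037295
P(M+2) = 5 × 0.518^4 × 0.482^1 = 0.173515
P(M+4) = 10 × 0.518^3 × 0.482^2 = 0.322911
P(M+6) = 10 × 0.518^2 × 0.482^3 = 0.300470
P(M+8) = 5 × 0.518^1 × 0.482^4 = 0.139794
P(M+10) = 0.482^5 = 0.026016
The M+4 peak is largest (0.322911); scaling to 100 gives 11.5 : 53.7 : 100.0 : 93.1 : 43.3 : 8.1.

11.5 : 53.7 : 100.0 : 93.1 : 43.3 : 8.1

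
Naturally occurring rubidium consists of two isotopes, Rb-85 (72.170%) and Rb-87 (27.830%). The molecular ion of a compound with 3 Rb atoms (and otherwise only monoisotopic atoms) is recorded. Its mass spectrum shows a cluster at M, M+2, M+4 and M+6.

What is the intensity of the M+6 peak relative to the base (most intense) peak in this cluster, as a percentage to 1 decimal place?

Binomial terms of (0.72170 + 0.27830)^3: M 0.3759, M+2 0.4349, M+4 0.1677, M+6 0.0216 → M+2 is the base peak.
P(M+2) = C(3,1) × 0.72170^2 × 0.27830^1 = 3 × 0.52085089 × 0.2783 = 0.434858 (base)
P(M+6) = C(3,3) × 0.72170^0 × 0.27830^3 = 1 × 1.0000 × 0.02155458 = 0.021555
Relative intensity = 0.021555 / 0.434858 × 100 = 5.0

5.0%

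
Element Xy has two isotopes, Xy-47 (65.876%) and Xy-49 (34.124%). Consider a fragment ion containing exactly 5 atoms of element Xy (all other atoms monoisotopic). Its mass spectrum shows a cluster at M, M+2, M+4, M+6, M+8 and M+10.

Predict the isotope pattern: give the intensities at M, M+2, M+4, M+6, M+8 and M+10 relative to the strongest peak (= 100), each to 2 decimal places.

37.27 : 96.52 : 100.00 : 51.80 : 13.42 : 1.39

The 5 Xy atoms are independent, so intensities follow the terms of (0.65876 + 0.34124)^5.
P(M) = 0.65876^5 = 0.124061
P(M+2) = 5 × 0.65876^4 × 0.34124^1 = 0.321321
P(M+4) = 10 × 0.65876^3 × 0.34124^2 = 0.332891
P(M+6) = 10 × 0.65876^2 × 0.34124^3 = 0.172439
P(M+8) = 5 × 0.65876^1 × 0.34124^4 = 0.044662
P(M+10) = 0.34124^5 = 0.004627
The M+4 peak is largest (0.332891); scaling to 100 gives 37.27 : 96.52 : 100.00 : 51.80 : 13.42 : 1.39.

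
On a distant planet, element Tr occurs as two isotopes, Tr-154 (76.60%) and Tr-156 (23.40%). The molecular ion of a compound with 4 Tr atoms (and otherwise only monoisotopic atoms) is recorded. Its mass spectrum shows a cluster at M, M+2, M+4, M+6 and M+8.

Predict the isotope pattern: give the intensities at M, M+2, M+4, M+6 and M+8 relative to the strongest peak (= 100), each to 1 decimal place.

Expanding (0.7660 + 0.2340)^4:
P(M) = 0.7660^4 = 0.344283
P(M+2) = 4 × 0.7660^3 × 0.2340^1 = 0.420690
P(M+4) = 6 × 0.7660^2 × 0.2340^2 = 0.192770
P(M+6) = 4 × 0.7660^1 × 0.2340^3 = 0.039259
P(M+8) = 0.2340^4 = 0.002998
The M+2 peak is largest (0.420690); scaling to 100 gives 81.8 : 100.0 : 45.8 : 9.3 : 0.7.

81.8 : 100.0 : 45.8 : 9.3 : 0.7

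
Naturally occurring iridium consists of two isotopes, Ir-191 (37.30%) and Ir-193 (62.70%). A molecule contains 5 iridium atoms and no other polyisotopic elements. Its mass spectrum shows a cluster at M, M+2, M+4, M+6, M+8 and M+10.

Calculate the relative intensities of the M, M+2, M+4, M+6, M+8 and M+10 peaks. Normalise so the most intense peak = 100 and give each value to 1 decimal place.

2.1 : 17.7 : 59.5 : 100.0 : 84.0 : 28.3

Expanding (0.3730 + 0.6270)^5:
P(M) = 0.3730^5 = 0.007220
P(M+2) = 5 × 0.3730^4 × 0.6270^1 = 0.060684
P(M+4) = 10 × 0.3730^3 × 0.6270^2 = 0.204015
P(M+6) = 10 × 0.3730^2 × 0.6270^3 = 0.342942
P(M+8) = 5 × 0.3730^1 × 0.6270^4 = 0.288237
P(M+10) = 0.6270^5 = 0.096903
The M+6 peak is largest (0.342942); scaling to 100 gives 2.1 : 17.7 : 59.5 : 100.0 : 84.0 : 28.3.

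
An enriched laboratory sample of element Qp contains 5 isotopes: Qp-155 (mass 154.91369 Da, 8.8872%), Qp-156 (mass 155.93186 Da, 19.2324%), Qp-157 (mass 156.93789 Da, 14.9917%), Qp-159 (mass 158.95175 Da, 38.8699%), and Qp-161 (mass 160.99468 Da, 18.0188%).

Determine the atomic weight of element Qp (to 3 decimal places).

Weight each isotope mass by its fractional abundance: 0.088872 × 154.91369 + 0.192324 × 155.93186 + 0.149917 × 156.93789 + 0.388699 × 158.95175 + 0.180188 × 160.99468
= 13.767489 + 29.989439 + 23.527658 + 61.784386 + 29.009309 = 158.078281 Da

158.078 Da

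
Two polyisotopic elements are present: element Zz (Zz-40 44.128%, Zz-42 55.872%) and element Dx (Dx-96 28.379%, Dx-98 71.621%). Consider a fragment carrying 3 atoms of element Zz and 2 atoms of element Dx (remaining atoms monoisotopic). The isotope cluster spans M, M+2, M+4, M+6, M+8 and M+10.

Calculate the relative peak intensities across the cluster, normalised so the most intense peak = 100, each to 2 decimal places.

1.98 : 17.52 : 60.10 : 100.00 : 80.95 : 25.60

Element Zz pattern (n=3): 0.08592959 : 0.32639535 : 0.41326054 : 0.17441453
Element Dx pattern (n=2): 0.08053676 : 0.40650647 : 0.51295676
Convolve the two distributions (both contribute in 2-u steps):
  M: 0.08592959×0.08053676 = 0.006920
  M+2: 0.08592959×0.40650647 + 0.32639535×0.08053676 = 0.061218
  M+4: 0.08592959×0.51295676 + 0.32639535×0.40650647 + 0.41326054×0.08053676 = 0.210043
  M+6: 0.32639535×0.51295676 + 0.41326054×0.40650647 + 0.17441453×0.08053676 = 0.349467
  M+8: 0.41326054×0.51295676 + 0.17441453×0.40650647 = 0.282885
  M+10: 0.17441453×0.51295676 = 0.089467
Scale to base peak (0.349467) = 100: 1.98 : 17.52 : 60.10 : 100.00 : 80.95 : 25.60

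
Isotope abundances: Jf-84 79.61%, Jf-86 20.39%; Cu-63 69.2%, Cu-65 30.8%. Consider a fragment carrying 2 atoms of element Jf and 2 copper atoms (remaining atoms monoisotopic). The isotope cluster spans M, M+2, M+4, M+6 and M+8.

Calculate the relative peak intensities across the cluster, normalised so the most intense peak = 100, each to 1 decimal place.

Element Jf pattern (n=2): 0.63377521 : 0.32464958 : 0.04157521
Copper pattern (n=2): 0.478864 : 0.426272 : 0.094864
Convolve the two distributions (both contribute in 2-u steps):
  M: 0.63377521×0.478864 = 0.303492
  M+2: 0.63377521×0.426272 + 0.32464958×0.478864 = 0.425624
  M+4: 0.63377521×0.094864 + 0.32464958×0.426272 + 0.04157521×0.478864 = 0.218420
  M+6: 0.32464958×0.094864 + 0.04157521×0.426272 = 0.048520
  M+8: 0.04157521×0.094864 = 0.003944
Scale to base peak (0.425624) = 100: 71.3 : 100.0 : 51.3 : 11.4 : 0.9

71.3 : 100.0 : 51.3 : 11.4 : 0.9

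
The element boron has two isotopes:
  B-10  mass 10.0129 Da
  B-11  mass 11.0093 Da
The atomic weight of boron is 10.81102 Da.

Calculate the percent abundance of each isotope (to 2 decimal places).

Writing the weighted mean with unknown fraction x of B-10:
10.0129·x + 11.0093·(1 − x) = 10.81102
(10.0129 − 11.0093)·x = 10.81102 − 11.0093
x = -0.19828 / -0.9964 = 0.19900 → 19.90% B-10, 80.10% B-11.

B-10: 19.90%, B-11: 80.10%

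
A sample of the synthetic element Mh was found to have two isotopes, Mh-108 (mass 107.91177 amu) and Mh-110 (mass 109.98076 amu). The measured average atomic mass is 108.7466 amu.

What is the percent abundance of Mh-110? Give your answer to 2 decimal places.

40.35%

With x = fraction of Mh-108 (so Mh-110 is 1 − x):
107.91177·x + 109.98076·(1 − x) = 108.7466
(107.91177 − 109.98076)·x = 108.7466 − 109.98076
x = -1.23416 / -2.06899 = 0.59650 → 59.65% Mh-108, 40.35% Mh-110.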